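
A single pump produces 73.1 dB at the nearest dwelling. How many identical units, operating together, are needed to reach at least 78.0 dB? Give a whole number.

4

Need L₁ + 10·log₁₀ N ≥ 78.0, i.e. log₁₀ N ≥ 0.49.
N ≥ 10^(4.9/10) = 3.090, so N = 4.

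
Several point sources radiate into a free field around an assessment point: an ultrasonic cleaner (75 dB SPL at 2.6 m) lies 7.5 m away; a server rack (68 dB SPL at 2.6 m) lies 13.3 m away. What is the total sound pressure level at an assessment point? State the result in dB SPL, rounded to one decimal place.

First find each source's level at the receiver (point-source: −20·log₁₀(r/r_ref)), then combine on an intensity basis.
ultrasonic cleaner: 75 − 20·log₁₀(7.5/2.6) = 75 − 9.20 = 65.80 dB SPL.
server rack: 68 − 20·log₁₀(13.3/2.6) = 68 − 14.18 = 53.82 dB SPL.
Σ 10^(L/10) = 4.041e+06 → L_total = 10·log₁₀(4.041e+06) = 66.07 dB SPL.

66.1 dB SPL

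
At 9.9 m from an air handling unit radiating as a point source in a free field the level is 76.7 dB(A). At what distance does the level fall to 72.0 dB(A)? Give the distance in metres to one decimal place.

17.0 m

Point-source spreading drops the level by 20·log₁₀(r₂/r₁); inverting, r₂/r₁ = 10^(ΔL/20).
r₂ = 9.9·10^((76.7−72.0)/20) = 9.9·10^(4.7/20) = 17.01 m.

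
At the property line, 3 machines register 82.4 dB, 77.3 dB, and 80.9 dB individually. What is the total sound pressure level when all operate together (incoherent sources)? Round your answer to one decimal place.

85.4 dB

Incoherent sources combine by intensity addition: L_total = 10·log₁₀(Σ 10^(L_i/10)).
Σ 10^(L/10) = 10^(82.4/10) + 10^(77.3/10) + 10^(80.9/10) = 3.505e+08.
L_total = 10·log₁₀(3.505e+08) = 85.45 dB.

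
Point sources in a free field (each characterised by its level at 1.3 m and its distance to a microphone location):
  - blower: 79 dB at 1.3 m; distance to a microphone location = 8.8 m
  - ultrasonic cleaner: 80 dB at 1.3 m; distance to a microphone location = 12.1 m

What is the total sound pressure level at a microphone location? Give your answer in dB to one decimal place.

Apply inverse-square spreading to bring every level to the receiver, then sum 10^(L/10).
blower: 79 − 20·log₁₀(8.8/1.3) = 79 − 16.61 = 62.39 dB.
ultrasonic cleaner: 80 − 20·log₁₀(12.1/1.3) = 80 − 19.38 = 60.62 dB.
Σ 10^(L/10) = 2.888e+06 → L_total = 10·log₁₀(2.888e+06) = 64.61 dB.

64.6 dB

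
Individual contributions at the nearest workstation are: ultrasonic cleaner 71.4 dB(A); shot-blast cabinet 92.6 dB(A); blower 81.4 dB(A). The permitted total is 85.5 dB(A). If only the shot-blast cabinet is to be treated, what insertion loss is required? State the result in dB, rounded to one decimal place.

Everything except the shot-blast cabinet sums to 10^(71.4/10) + 10^(81.4/10) = 1.518e+08 in linear terms, 81.81 dB(A).
To meet 85.5 dB(A) overall, the treated shot-blast cabinet may contribute at most 10^(85.5/10) − 1.518e+08 = 2.030e+08, i.e. 83.07 dB(A).
So the shot-blast cabinet must be reduced from 92.6 to 83.07 dB(A): IL = 9.53 dB.

9.5 dB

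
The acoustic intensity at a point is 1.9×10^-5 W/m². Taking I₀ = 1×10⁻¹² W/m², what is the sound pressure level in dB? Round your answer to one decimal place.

72.8 dB

L = 10·log₁₀(I/I₀) = 10·log₁₀(1.9×10^-5/10⁻¹²) = 10·log₁₀(1.9×10^7).
L = 10·(0.2788 + 7) = 72.79 dB.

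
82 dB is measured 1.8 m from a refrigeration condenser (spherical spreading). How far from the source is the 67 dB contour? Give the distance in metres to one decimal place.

Point-source spreading drops the level by 20·log₁₀(r₂/r₁); inverting, r₂/r₁ = 10^(ΔL/20).
r₂ = 1.8·10^((82−67)/20) = 1.8·10^(15.0/20) = 10.12 m.

10.1 m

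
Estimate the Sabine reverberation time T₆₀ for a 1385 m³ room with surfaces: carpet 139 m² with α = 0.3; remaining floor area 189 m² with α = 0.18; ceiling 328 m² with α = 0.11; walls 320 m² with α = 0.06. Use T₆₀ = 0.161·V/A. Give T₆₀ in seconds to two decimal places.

Total absorption A = 139·0.3 + 189·0.18 + 328·0.11 + 320·0.06 = 131.00 m² sabins.
T₆₀ = 0.161 × 1385 / 131.00 = 1.702 s.

1.70 s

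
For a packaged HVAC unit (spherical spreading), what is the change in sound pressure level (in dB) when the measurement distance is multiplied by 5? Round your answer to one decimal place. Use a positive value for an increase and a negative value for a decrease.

Point-source spreading: ΔL = −20·log₁₀(r₂/r₁).
ΔL = −20·log₁₀(5) = -13.98 dB.

-14.0 dB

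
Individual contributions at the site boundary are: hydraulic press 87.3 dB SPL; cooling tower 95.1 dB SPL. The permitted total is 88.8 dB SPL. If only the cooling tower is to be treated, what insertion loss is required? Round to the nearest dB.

Everything except the cooling tower sums to 10^(87.3/10) = 5.370e+08 in linear terms, 87.30 dB SPL.
To meet 88.8 dB SPL overall, the treated cooling tower may contribute at most 10^(88.8/10) − 5.370e+08 = 2.215e+08, i.e. 83.45 dB SPL.
So the cooling tower must be reduced from 95.1 to 83.45 dB SPL: IL = 11.65 dB.

12 dB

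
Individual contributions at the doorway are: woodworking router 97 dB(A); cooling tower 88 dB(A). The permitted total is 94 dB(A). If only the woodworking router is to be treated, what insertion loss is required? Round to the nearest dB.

4 dB

Fixed contribution from the other source: Σ 10^(L/10) = 10^(88/10) = 6.310e+08 (88.00 dB(A)).
The limit corresponds to 10^(94/10) = 2.512e+09; subtracting the fixed part leaves 1.881e+09 for the woodworking router, i.e. 92.74 dB(A).
Required insertion loss = 97 − 92.74 = 4.26 dB.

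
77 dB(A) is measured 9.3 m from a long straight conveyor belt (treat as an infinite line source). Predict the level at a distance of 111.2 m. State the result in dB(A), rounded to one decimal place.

For a line source, L₂ = L₁ − 10·log₁₀(r₂/r₁).
L₂ = 77 − 10·log₁₀(111.2/9.3) = 77 − 10.776 = 66.22 dB(A).

66.2 dB(A)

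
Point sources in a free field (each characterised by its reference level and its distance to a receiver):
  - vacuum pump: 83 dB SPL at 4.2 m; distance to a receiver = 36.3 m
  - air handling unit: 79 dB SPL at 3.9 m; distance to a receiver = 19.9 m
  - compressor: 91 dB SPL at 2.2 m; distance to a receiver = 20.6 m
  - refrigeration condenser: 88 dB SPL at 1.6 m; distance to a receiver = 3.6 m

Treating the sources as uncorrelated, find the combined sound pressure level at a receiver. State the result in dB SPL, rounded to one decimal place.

81.6 dB SPL

Apply inverse-square spreading to bring every level to the receiver, then sum 10^(L/10).
vacuum pump: 83 − 20·log₁₀(36.3/4.2) = 83 − 18.73 = 64.27 dB SPL.
air handling unit: 79 − 20·log₁₀(19.9/3.9) = 79 − 14.16 = 64.84 dB SPL.
compressor: 91 − 20·log₁₀(20.6/2.2) = 91 − 19.43 = 71.57 dB SPL.
refrigeration condenser: 88 − 20·log₁₀(3.6/1.6) = 88 − 7.04 = 80.96 dB SPL.
Σ 10^(L/10) = 1.447e+08 → L_total = 10·log₁₀(1.447e+08) = 81.61 dB SPL.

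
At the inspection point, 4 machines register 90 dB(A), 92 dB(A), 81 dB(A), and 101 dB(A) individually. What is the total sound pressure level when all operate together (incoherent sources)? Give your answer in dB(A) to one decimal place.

101.8 dB(A)

Incoherent sources combine by intensity addition: L_total = 10·log₁₀(Σ 10^(L_i/10)).
Σ 10^(L/10) = 10^(90/10) + 10^(92/10) + 10^(81/10) + 10^(101/10) = 1.530e+10.
L_total = 10·log₁₀(1.530e+10) = 101.85 dB(A).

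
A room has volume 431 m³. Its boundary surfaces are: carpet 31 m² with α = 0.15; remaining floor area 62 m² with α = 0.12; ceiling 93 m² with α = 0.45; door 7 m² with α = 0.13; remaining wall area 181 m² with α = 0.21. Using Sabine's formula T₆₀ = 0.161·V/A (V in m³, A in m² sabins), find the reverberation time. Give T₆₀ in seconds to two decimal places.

0.75 s

A = Σ Sᵢαᵢ = 31·0.15 + 62·0.12 + 93·0.45 + 7·0.13 + 181·0.21 = 92.86 m².
T₆₀ = 0.161·V/A = 0.161·431/92.86 = 0.747 s.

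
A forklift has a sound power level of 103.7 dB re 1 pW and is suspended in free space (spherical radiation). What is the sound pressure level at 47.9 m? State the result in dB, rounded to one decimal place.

59.1 dB

The power spreads over a sphere of area 4π·r², so L_p = L_w − 10·log₁₀(4π·r²).
4π·r² = 2.883e+04 m², 10·log₁₀ of that is 44.599 dB.
L_p = 103.7 − 44.599 = 59.10 dB.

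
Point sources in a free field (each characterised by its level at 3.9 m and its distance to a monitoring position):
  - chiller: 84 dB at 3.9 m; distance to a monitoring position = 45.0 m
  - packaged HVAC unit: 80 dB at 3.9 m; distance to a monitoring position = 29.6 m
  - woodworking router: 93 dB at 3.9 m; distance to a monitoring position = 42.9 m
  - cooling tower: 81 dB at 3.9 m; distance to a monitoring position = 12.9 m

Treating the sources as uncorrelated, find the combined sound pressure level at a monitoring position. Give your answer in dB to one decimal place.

75.0 dB

Apply inverse-square spreading to bring every level to the receiver, then sum 10^(L/10).
chiller: 84 − 20·log₁₀(45.0/3.9) = 84 − 21.24 = 62.76 dB.
packaged HVAC unit: 80 − 20·log₁₀(29.6/3.9) = 80 − 17.60 = 62.40 dB.
woodworking router: 93 − 20·log₁₀(42.9/3.9) = 93 − 20.83 = 72.17 dB.
cooling tower: 81 − 20·log₁₀(12.9/3.9) = 81 − 10.39 = 70.61 dB.
Σ 10^(L/10) = 3.162e+07 → L_total = 10·log₁₀(3.162e+07) = 75.00 dB.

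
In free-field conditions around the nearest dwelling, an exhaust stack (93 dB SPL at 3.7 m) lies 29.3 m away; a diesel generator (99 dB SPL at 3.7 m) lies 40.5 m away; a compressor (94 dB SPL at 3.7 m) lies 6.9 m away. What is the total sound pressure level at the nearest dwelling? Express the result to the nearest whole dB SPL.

Propagate each source to the receiver with L = L_ref − 20·log₁₀(r/r_ref), then add intensities.
exhaust stack: 93 − 20·log₁₀(29.3/3.7) = 93 − 17.97 = 75.03 dB SPL.
diesel generator: 99 − 20·log₁₀(40.5/3.7) = 99 − 20.79 = 78.21 dB SPL.
compressor: 94 − 20·log₁₀(6.9/3.7) = 94 − 5.41 = 88.59 dB SPL.
Σ 10^(L/10) = 8.204e+08 → L_total = 10·log₁₀(8.204e+08) = 89.14 dB SPL.

89 dB SPL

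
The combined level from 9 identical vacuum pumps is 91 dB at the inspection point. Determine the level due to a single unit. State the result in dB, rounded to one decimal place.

For N identical incoherent sources L_total = L₁ + 10·log₁₀ N, so L₁ = 91 − 10·log₁₀(9) = 91 − 9.542.

81.5 dB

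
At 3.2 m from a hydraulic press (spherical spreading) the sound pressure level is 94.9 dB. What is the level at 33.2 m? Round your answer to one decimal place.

74.6 dB

Spherical spreading from a point source gives a 20·log₁₀(r₂/r₁) drop.
L₂ = 94.9 − 20·log₁₀(33.2/3.2) = 94.9 − 20.320 = 74.58 dB.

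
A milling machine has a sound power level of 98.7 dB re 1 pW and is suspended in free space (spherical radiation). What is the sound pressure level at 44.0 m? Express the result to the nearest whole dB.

Free-field spherical radiation: L_p = L_w − 10·log₁₀(4π·r²), r = 44.0 m.
4π·r² = 2.433e+04 m², 10·log₁₀ of that is 43.861 dB.
L_p = 98.7 − 43.861 = 54.84 dB.

55 dB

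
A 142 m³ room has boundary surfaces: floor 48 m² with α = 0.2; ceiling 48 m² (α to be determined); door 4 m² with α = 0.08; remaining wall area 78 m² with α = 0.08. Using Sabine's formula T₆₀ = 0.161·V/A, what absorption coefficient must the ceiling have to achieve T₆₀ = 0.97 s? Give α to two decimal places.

Required total absorption A = 0.161·142/0.97 = 23.57 m².
Absorption from the other surfaces = 48·0.2 + 4·0.08 + 78·0.08 = 16.16 m², so the ceiling must supply 7.41 m² over 48 m².
α = 7.41/48 = 0.154.

0.15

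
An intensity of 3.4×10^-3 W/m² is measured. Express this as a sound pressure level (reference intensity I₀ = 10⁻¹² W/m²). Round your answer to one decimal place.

Dividing by I₀ shifts the exponent by 12: I/I₀ = 3.4×10^9.
L = 10·(0.5315 + 9) = 95.31 dB.

95.3 dB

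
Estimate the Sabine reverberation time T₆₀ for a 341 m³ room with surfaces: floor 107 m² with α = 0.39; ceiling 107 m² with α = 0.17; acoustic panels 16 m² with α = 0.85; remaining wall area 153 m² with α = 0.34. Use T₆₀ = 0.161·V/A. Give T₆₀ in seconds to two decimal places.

A = Σ Sᵢαᵢ = 107·0.39 + 107·0.17 + 16·0.85 + 153·0.34 = 125.54 m².
T₆₀ = 0.161·V/A = 0.161·341/125.54 = 0.437 s.

0.44 s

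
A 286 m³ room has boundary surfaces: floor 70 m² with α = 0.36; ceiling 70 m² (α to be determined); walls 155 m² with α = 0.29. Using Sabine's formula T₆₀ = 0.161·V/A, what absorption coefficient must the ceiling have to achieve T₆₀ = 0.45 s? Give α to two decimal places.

A = 0.161·V/T₆₀ = 0.161·286/0.45 = 102.32 m² sabins.
Absorption from the other surfaces = 70·0.36 + 155·0.29 = 70.15 m², so the ceiling must supply 32.17 m² over 70 m².
α = 32.17/70 = 0.460.

0.46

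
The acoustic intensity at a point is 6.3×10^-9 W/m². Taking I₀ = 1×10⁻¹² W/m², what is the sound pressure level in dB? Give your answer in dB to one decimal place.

38.0 dB

Dividing by I₀ shifts the exponent by 12: I/I₀ = 6.3×10^3.
L = 10·(0.7993 + 3) = 37.99 dB.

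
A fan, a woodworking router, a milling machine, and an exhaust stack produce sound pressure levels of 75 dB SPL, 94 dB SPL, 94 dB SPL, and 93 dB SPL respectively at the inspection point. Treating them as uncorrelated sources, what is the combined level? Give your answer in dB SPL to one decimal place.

Incoherent sources combine by intensity addition: L_total = 10·log₁₀(Σ 10^(L_i/10)).
Σ 10^(L/10) = 10^(75/10) + 10^(94/10) + 10^(94/10) + 10^(93/10) = 7.051e+09.
L_total = 10·log₁₀(7.051e+09) = 98.48 dB SPL.

98.5 dB SPL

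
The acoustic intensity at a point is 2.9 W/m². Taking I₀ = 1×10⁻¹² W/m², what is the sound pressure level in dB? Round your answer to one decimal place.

124.6 dB

L = 10·log₁₀(I/I₀) = 10·log₁₀(2.9/10⁻¹²) = 10·log₁₀(2.9×10^12).
L = 10·(0.4624 + 12) = 124.62 dB.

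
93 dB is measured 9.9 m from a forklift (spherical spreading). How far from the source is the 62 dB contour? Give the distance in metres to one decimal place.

351.3 m

For a point source L₁ − L₂ = 20·log₁₀(r₂/r₁), so r₂ = r₁·10^((L₁−L₂)/20).
r₂ = 9.9·10^((93−62)/20) = 9.9·10^(31.0/20) = 351.27 m.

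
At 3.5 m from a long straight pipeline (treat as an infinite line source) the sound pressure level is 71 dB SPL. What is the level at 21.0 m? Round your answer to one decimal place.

63.2 dB SPL

Cylindrical spreading from a line source gives a 10·log₁₀(r₂/r₁) drop.
L₂ = 71 − 10·log₁₀(21.0/3.5) = 71 − 7.782 = 63.22 dB SPL.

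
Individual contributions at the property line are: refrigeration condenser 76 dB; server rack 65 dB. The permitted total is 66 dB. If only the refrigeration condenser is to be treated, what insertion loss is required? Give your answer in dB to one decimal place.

The untreated sources together contribute 10^(65/10) = 3.162e+06, i.e. 65.00 dB.
To meet 66 dB overall, the treated refrigeration condenser may contribute at most 10^(66/10) − 3.162e+06 = 8.188e+05, i.e. 59.13 dB.
Required insertion loss = 76 − 59.13 = 16.87 dB.

16.9 dB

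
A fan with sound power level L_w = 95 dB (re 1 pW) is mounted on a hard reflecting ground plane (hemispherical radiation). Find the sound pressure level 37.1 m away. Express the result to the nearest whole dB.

L_p = L_w − 10·log₁₀(2π·r²) with r = 37.1 m.
2π·r² = 8648 m², 10·log₁₀ of that is 39.369 dB.
L_p = 95 − 39.369 = 55.63 dB.

56 dB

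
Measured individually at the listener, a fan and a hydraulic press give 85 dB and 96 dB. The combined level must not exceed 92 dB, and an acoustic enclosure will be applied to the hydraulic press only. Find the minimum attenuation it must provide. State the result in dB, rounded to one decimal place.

The untreated sources together contribute 10^(85/10) = 3.162e+08, i.e. 85.00 dB.
To meet 92 dB overall, the treated hydraulic press may contribute at most 10^(92/10) − 3.162e+08 = 1.269e+09, i.e. 91.03 dB.
So the hydraulic press must be reduced from 96 to 91.03 dB: IL = 4.97 dB.

5.0 dB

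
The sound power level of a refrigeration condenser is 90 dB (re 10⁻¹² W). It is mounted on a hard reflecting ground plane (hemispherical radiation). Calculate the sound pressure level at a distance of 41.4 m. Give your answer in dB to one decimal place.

49.7 dB

The power spreads over a hemisphere of area 2π·r², so L_p = L_w − 10·log₁₀(2π·r²).
2π·r² = 1.077e+04 m², 10·log₁₀ of that is 40.322 dB.
L_p = 90 − 40.322 = 49.68 dB.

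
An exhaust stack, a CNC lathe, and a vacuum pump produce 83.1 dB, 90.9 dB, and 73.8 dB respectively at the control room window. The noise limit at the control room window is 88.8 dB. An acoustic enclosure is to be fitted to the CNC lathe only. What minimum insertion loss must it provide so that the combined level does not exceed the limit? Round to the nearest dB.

Everything except the CNC lathe sums to 10^(83.1/10) + 10^(73.8/10) = 2.282e+08 in linear terms, 83.58 dB.
The limit corresponds to 10^(88.8/10) = 7.586e+08; subtracting the fixed part leaves 5.304e+08 for the CNC lathe, i.e. 87.25 dB.
Required insertion loss = 90.9 − 87.25 = 3.65 dB.

4 dB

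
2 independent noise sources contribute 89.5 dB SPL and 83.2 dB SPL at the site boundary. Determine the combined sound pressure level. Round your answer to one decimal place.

90.4 dB SPL

Incoherent sources combine by intensity addition: L_total = 10·log₁₀(Σ 10^(L_i/10)).
Σ 10^(L/10) = 10^(89.5/10) + 10^(83.2/10) = 1.100e+09.
L_total = 10·log₁₀(1.100e+09) = 90.41 dB SPL.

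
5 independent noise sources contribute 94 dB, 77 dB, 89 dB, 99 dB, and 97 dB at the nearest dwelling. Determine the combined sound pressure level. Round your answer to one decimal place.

102.1 dB

Incoherent sources combine by intensity addition: L_total = 10·log₁₀(Σ 10^(L_i/10)).
Σ 10^(L/10) = 10^(94/10) + 10^(77/10) + 10^(89/10) + 10^(99/10) + 10^(97/10) = 1.631e+10.
L_total = 10·log₁₀(1.631e+10) = 102.12 dB.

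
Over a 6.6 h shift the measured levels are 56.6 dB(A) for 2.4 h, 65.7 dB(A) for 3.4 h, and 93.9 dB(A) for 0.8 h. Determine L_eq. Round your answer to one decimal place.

84.8 dB(A)

L_eq = 10·log₁₀[(1/T)·Σ tᵢ·10^(Lᵢ/10)] with T = 6.6 h.
Σ tᵢ·10^(Lᵢ/10) = 2.4·10^(56.6/10) + 3.4·10^(65.7/10) + 0.8·10^(93.9/10) = 1.977e+09.
L_eq = 10·log₁₀(1.977e+09/6.6) = 84.77 dB(A).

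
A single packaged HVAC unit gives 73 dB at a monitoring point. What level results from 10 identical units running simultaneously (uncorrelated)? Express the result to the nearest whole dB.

With 10 equal, uncorrelated contributions the intensity is 10× that of one unit, giving a rise of 10·log₁₀ 10.
L_total = 73 + 10·log₁₀(10) = 73 + 10.000 = 83.00 dB.

83 dB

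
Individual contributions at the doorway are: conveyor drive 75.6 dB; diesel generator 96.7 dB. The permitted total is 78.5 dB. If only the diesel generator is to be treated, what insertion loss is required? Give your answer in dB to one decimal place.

The untreated sources together contribute 10^(75.6/10) = 3.631e+07, i.e. 75.60 dB.
The limit corresponds to 10^(78.5/10) = 7.079e+07; subtracting the fixed part leaves 3.449e+07 for the diesel generator, i.e. 75.38 dB.
Required insertion loss = 96.7 − 75.38 = 21.32 dB.

21.3 dB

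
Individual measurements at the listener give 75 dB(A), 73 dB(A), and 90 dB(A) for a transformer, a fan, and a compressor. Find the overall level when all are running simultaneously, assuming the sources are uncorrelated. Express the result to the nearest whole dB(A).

90 dB(A)

Incoherent sources combine by intensity addition: L_total = 10·log₁₀(Σ 10^(L_i/10)).
Σ 10^(L/10) = 10^(75/10) + 10^(73/10) + 10^(90/10) = 1.052e+09.
L_total = 10·log₁₀(1.052e+09) = 90.22 dB(A).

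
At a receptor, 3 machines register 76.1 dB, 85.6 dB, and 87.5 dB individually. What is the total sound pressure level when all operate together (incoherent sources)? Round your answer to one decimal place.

For uncorrelated sources the intensities add, so convert each level to linear form, sum, and take 10·log₁₀ of the total.
Σ 10^(L/10) = 10^(76.1/10) + 10^(85.6/10) + 10^(87.5/10) = 9.662e+08.
L_total = 10·log₁₀(9.662e+08) = 89.85 dB.

89.9 dB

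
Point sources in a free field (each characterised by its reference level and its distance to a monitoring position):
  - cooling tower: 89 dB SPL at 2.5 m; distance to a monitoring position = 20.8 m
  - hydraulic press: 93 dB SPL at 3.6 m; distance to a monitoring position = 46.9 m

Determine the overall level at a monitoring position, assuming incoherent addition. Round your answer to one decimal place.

Apply inverse-square spreading to bring every level to the receiver, then sum 10^(L/10).
cooling tower: 89 − 20·log₁₀(20.8/2.5) = 89 − 18.40 = 70.60 dB SPL.
hydraulic press: 93 − 20·log₁₀(46.9/3.6) = 93 − 22.30 = 70.70 dB SPL.
Σ 10^(L/10) = 2.323e+07 → L_total = 10·log₁₀(2.323e+07) = 73.66 dB SPL.

73.7 dB SPL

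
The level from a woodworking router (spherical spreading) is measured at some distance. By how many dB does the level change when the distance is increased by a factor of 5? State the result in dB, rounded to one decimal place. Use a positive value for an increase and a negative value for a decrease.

Point-source spreading: ΔL = −20·log₁₀(r₂/r₁).
ΔL = −20·log₁₀(5) = -13.98 dB.

-14.0 dB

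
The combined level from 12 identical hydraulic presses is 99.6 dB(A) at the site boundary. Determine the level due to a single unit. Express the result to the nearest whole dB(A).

89 dB(A)

For N identical incoherent sources L_total = L₁ + 10·log₁₀ N, so L₁ = 99.6 − 10·log₁₀(12) = 99.6 − 10.792.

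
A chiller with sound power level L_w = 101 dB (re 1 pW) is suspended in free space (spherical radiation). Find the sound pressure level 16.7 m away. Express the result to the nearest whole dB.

66 dB

L_p = L_w − 10·log₁₀(4π·r²) with r = 16.7 m.
4π·r² = 3505 m², 10·log₁₀ of that is 35.446 dB.
L_p = 101 − 35.446 = 65.55 dB.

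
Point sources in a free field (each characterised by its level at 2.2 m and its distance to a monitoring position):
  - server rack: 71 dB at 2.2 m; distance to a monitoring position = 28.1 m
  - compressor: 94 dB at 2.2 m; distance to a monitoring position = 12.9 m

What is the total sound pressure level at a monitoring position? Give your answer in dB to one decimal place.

78.6 dB

Apply inverse-square spreading to bring every level to the receiver, then sum 10^(L/10).
server rack: 71 − 20·log₁₀(28.1/2.2) = 71 − 22.13 = 48.87 dB.
compressor: 94 − 20·log₁₀(12.9/2.2) = 94 − 15.36 = 78.64 dB.
Σ 10^(L/10) = 7.313e+07 → L_total = 10·log₁₀(7.313e+07) = 78.64 dB.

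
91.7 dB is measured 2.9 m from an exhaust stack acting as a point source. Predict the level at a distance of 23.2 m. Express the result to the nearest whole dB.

74 dB

Spherical spreading from a point source gives a 20·log₁₀(r₂/r₁) drop.
L₂ = 91.7 − 20·log₁₀(23.2/2.9) = 91.7 − 18.062 = 73.64 dB.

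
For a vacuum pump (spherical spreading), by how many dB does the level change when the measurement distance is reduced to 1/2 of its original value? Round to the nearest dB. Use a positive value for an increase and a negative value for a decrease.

+6 dB

With spherical spreading the level changes by −20·log₁₀(r₂/r₁).
ΔL = −20·log₁₀(0.5) = +6.02 dB.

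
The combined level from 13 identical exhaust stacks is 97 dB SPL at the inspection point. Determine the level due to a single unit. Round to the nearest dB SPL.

86 dB SPL

13 equal contributions raise the level by 10·log₁₀ 13 = 11.139 dB, so each unit alone gives 97 − 11.139.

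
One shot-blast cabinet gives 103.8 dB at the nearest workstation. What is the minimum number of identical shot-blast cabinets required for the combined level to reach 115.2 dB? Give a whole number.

The shortfall is 115.2 − 103.8 = 11.4 dB, and N units add 10·log₁₀ N, so need 10·log₁₀ N ≥ 11.4.
N ≥ 10^(11.4/10) = 13.804, so N = 14.

14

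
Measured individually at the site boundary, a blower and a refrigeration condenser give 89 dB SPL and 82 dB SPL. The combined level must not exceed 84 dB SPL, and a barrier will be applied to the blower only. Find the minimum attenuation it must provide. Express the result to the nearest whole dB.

9 dB

Everything except the blower sums to 10^(82/10) = 1.585e+08 in linear terms, 82.00 dB SPL.
To meet 84 dB SPL overall, the treated blower may contribute at most 10^(84/10) − 1.585e+08 = 9.270e+07, i.e. 79.67 dB SPL.
Required insertion loss = 89 − 79.67 = 9.33 dB.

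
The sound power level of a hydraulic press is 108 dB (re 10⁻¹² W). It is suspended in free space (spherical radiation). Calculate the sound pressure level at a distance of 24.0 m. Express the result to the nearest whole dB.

L_p = L_w − 10·log₁₀(4π·r²) with r = 24.0 m.
4π·r² = 7238 m², 10·log₁₀ of that is 38.596 dB.
L_p = 108 − 38.596 = 69.40 dB.

69 dB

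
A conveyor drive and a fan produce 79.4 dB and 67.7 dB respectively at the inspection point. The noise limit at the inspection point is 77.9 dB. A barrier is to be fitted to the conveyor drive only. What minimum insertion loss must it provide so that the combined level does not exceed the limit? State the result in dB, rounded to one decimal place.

1.9 dB

Fixed contribution from the other source: Σ 10^(L/10) = 10^(67.7/10) = 5.888e+06 (67.70 dB).
The limit corresponds to 10^(77.9/10) = 6.166e+07; subtracting the fixed part leaves 5.577e+07 for the conveyor drive, i.e. 77.46 dB.
So the conveyor drive must be reduced from 79.4 to 77.46 dB: IL = 1.94 dB.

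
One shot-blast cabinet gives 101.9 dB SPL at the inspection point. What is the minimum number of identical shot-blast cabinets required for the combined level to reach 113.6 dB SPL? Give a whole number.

15

The shortfall is 113.6 − 101.9 = 11.7 dB, and N units add 10·log₁₀ N, so need 10·log₁₀ N ≥ 11.7.
N ≥ 10^(11.7/10) = 14.791, so N = 15.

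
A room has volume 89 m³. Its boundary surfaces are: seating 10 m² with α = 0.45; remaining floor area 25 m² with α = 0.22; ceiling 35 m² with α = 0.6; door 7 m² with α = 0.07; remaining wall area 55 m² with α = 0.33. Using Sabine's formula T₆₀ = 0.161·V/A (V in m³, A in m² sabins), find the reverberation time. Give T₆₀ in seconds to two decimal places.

Total absorption A = 10·0.45 + 25·0.22 + 35·0.6 + 7·0.07 + 55·0.33 = 49.64 m² sabins.
T₆₀ = 0.161·V/A = 0.161·89/49.64 = 0.289 s.

0.29 s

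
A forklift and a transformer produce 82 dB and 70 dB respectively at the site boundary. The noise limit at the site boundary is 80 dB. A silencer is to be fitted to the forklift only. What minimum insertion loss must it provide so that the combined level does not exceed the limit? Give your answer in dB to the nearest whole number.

2 dB

Everything except the forklift sums to 10^(70/10) = 1.000e+07 in linear terms, 70.00 dB.
The limit corresponds to 10^(80/10) = 1.000e+08; subtracting the fixed part leaves 9.000e+07 for the forklift, i.e. 79.54 dB.
Required insertion loss = 82 − 79.54 = 2.46 dB.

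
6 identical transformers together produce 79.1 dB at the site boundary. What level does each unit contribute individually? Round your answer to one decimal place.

For N identical incoherent sources L_total = L₁ + 10·log₁₀ N, so L₁ = 79.1 − 10·log₁₀(6) = 79.1 − 7.782.

71.3 dB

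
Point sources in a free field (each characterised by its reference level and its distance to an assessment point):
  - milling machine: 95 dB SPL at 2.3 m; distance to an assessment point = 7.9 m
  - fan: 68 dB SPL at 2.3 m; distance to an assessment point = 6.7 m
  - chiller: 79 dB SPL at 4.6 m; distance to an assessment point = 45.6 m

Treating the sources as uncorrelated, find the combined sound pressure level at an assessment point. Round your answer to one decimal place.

84.3 dB SPL

First find each source's level at the receiver (point-source: −20·log₁₀(r/r_ref)), then combine on an intensity basis.
milling machine: 95 − 20·log₁₀(7.9/2.3) = 95 − 10.72 = 84.28 dB SPL.
fan: 68 − 20·log₁₀(6.7/2.3) = 68 − 9.29 = 58.71 dB SPL.
chiller: 79 − 20·log₁₀(45.6/4.6) = 79 − 19.92 = 59.08 dB SPL.
Σ 10^(L/10) = 2.696e+08 → L_total = 10·log₁₀(2.696e+08) = 84.31 dB SPL.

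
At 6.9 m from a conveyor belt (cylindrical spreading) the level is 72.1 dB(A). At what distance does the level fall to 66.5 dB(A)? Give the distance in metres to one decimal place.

25.1 m

The 5.6 dB drop corresponds to a distance ratio of 10^(5.6/10) for a line source.
r₂ = 6.9·10^((72.1−66.5)/10) = 6.9·10^(5.6/10) = 25.05 m.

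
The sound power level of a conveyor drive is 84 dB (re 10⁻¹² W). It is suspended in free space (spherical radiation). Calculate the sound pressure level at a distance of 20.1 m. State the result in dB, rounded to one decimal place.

L_p = L_w − 10·log₁₀(4π·r²) with r = 20.1 m.
4π·r² = 5077 m², 10·log₁₀ of that is 37.056 dB.
L_p = 84 − 37.056 = 46.94 dB.

46.9 dB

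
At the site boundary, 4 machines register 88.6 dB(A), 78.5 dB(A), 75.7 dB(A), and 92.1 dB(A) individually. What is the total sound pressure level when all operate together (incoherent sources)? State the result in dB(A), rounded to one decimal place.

93.9 dB(A)

For uncorrelated sources the intensities add, so convert each level to linear form, sum, and take 10·log₁₀ of the total.
Σ 10^(L/10) = 10^(88.6/10) + 10^(78.5/10) + 10^(75.7/10) + 10^(92.1/10) = 2.454e+09.
L_total = 10·log₁₀(2.454e+09) = 93.90 dB(A).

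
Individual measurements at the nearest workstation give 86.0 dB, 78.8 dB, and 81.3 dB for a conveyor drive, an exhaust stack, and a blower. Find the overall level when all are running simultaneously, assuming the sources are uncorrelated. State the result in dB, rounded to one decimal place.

For uncorrelated sources the intensities add, so convert each level to linear form, sum, and take 10·log₁₀ of the total.
Σ 10^(L/10) = 10^(86.0/10) + 10^(78.8/10) + 10^(81.3/10) = 6.089e+08.
L_total = 10·log₁₀(6.089e+08) = 87.85 dB.

87.8 dB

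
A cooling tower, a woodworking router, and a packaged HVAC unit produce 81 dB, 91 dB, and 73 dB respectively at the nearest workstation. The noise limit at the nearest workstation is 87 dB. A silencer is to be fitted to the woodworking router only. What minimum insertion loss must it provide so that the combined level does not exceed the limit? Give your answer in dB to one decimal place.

The untreated sources together contribute 10^(81/10) + 10^(73/10) = 1.458e+08, i.e. 81.64 dB.
The limit corresponds to 10^(87/10) = 5.012e+08; subtracting the fixed part leaves 3.553e+08 for the woodworking router, i.e. 85.51 dB.
Required insertion loss = 91 − 85.51 = 5.49 dB.

5.5 dB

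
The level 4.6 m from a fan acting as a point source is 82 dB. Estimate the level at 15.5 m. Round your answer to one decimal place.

71.4 dB

Point-source attenuation: ΔL = 20·log₁₀(r₂/r₁) = 20·log₁₀(15.5/4.6) = 10.551 dB.
L₂ = 82 − 20·log₁₀(15.5/4.6) = 82 − 10.551 = 71.45 dB.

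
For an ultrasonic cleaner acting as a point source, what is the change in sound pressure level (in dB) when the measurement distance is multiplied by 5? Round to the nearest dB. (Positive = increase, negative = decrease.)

-14 dB

A point source loses 6 dB per doubling of distance; generally ΔL = −20·log₁₀(r₂/r₁).
ΔL = −20·log₁₀(5) = -13.98 dB.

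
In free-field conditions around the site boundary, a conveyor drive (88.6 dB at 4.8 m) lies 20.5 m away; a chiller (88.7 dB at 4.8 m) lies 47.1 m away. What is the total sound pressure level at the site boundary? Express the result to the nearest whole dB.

77 dB

Apply inverse-square spreading to bring every level to the receiver, then sum 10^(L/10).
conveyor drive: 88.6 − 20·log₁₀(20.5/4.8) = 88.6 − 12.61 = 75.99 dB.
chiller: 88.7 − 20·log₁₀(47.1/4.8) = 88.7 − 19.84 = 68.86 dB.
Σ 10^(L/10) = 4.742e+07 → L_total = 10·log₁₀(4.742e+07) = 76.76 dB.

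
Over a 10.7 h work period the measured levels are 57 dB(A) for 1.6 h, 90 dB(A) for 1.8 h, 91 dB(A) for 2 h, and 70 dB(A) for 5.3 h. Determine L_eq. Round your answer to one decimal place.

86.1 dB(A)

Weight each interval's intensity by its duration and average over T = 10.7 h:
Σ tᵢ·10^(Lᵢ/10) = 1.6·10^(57/10) + 1.8·10^(90/10) + 2·10^(91/10) + 5.3·10^(70/10) = 4.372e+09.
L_eq = 10·log₁₀(4.372e+09/10.7) = 86.11 dB(A).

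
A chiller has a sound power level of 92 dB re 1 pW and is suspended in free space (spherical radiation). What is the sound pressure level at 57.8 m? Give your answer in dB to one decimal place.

The power spreads over a sphere of area 4π·r², so L_p = L_w − 10·log₁₀(4π·r²).
4π·r² = 4.198e+04 m², 10·log₁₀ of that is 46.231 dB.
L_p = 92 − 46.231 = 45.77 dB.

45.8 dB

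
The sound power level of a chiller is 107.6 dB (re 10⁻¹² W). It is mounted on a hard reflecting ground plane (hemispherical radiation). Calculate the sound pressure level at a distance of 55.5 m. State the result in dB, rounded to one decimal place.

64.7 dB

L_p = L_w − 10·log₁₀(2π·r²) with r = 55.5 m.
2π·r² = 1.935e+04 m², 10·log₁₀ of that is 42.868 dB.
L_p = 107.6 − 42.868 = 64.73 dB.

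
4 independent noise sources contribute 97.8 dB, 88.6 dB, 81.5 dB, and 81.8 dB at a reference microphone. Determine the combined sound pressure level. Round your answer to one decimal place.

98.5 dB

Incoherent sources combine by intensity addition: L_total = 10·log₁₀(Σ 10^(L_i/10)).
Σ 10^(L/10) = 10^(97.8/10) + 10^(88.6/10) + 10^(81.5/10) + 10^(81.8/10) = 7.043e+09.
L_total = 10·log₁₀(7.043e+09) = 98.48 dB.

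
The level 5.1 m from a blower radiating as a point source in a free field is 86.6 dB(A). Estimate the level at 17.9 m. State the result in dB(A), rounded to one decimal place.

75.7 dB(A)

Point-source attenuation: ΔL = 20·log₁₀(r₂/r₁) = 20·log₁₀(17.9/5.1) = 10.906 dB.
L₂ = 86.6 − 20·log₁₀(17.9/5.1) = 86.6 − 10.906 = 75.69 dB(A).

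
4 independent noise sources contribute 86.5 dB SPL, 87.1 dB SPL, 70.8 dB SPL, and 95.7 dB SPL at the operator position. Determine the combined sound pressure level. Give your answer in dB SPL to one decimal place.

96.7 dB SPL

Incoherent sources combine by intensity addition: L_total = 10·log₁₀(Σ 10^(L_i/10)).
Σ 10^(L/10) = 10^(86.5/10) + 10^(87.1/10) + 10^(70.8/10) + 10^(95.7/10) = 4.687e+09.
L_total = 10·log₁₀(4.687e+09) = 96.71 dB SPL.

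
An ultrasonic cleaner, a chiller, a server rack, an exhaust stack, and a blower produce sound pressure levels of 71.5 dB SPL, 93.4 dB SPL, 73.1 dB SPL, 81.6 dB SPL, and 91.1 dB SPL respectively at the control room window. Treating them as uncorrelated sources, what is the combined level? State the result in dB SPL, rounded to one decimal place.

95.6 dB SPL

For uncorrelated sources the intensities add, so convert each level to linear form, sum, and take 10·log₁₀ of the total.
Σ 10^(L/10) = 10^(71.5/10) + 10^(93.4/10) + 10^(73.1/10) + 10^(81.6/10) + 10^(91.1/10) = 3.655e+09.
L_total = 10·log₁₀(3.655e+09) = 95.63 dB SPL.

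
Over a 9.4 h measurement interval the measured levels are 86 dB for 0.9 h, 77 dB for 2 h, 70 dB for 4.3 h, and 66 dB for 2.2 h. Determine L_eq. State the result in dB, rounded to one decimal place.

Weight each interval's intensity by its duration and average over T = 9.4 h:
Σ tᵢ·10^(Lᵢ/10) = 0.9·10^(86/10) + 2·10^(77/10) + 4.3·10^(70/10) + 2.2·10^(66/10) = 5.103e+08.
L_eq = 10·log₁₀(5.103e+08/9.4) = 77.35 dB.

77.3 dB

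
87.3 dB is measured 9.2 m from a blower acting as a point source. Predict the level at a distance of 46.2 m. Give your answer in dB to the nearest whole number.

For a point source, L₂ = L₁ − 20·log₁₀(r₂/r₁).
L₂ = 87.3 − 20·log₁₀(46.2/9.2) = 87.3 − 14.017 = 73.28 dB.

73 dB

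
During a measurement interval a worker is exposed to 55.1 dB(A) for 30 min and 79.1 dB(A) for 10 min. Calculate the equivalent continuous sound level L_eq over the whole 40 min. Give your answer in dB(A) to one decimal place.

Weight each interval's intensity by its duration and average over T = 40 min:
Σ tᵢ·10^(Lᵢ/10) = 30·10^(55.1/10) + 10·10^(79.1/10) = 8.225e+08.
L_eq = 10·log₁₀(8.225e+08/40) = 73.13 dB(A).

73.1 dB(A)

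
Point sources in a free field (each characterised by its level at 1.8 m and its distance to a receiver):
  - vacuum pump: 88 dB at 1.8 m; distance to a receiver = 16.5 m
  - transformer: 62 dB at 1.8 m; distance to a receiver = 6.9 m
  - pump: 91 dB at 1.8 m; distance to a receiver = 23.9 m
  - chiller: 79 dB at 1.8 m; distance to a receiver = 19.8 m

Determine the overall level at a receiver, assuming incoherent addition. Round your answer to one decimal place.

71.9 dB

First find each source's level at the receiver (point-source: −20·log₁₀(r/r_ref)), then combine on an intensity basis.
vacuum pump: 88 − 20·log₁₀(16.5/1.8) = 88 − 19.24 = 68.76 dB.
transformer: 62 − 20·log₁₀(6.9/1.8) = 62 − 11.67 = 50.33 dB.
pump: 91 − 20·log₁₀(23.9/1.8) = 91 − 22.46 = 68.54 dB.
chiller: 79 − 20·log₁₀(19.8/1.8) = 79 − 20.83 = 58.17 dB.
Σ 10^(L/10) = 1.541e+07 → L_total = 10·log₁₀(1.541e+07) = 71.88 dB.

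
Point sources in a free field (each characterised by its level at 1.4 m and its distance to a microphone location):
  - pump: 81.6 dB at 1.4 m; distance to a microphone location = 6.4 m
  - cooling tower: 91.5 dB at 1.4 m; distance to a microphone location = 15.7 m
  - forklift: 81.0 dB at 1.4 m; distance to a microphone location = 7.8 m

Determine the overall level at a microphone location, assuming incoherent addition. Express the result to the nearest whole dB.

73 dB

First find each source's level at the receiver (point-source: −20·log₁₀(r/r_ref)), then combine on an intensity basis.
pump: 81.6 − 20·log₁₀(6.4/1.4) = 81.6 − 13.20 = 68.40 dB.
cooling tower: 91.5 − 20·log₁₀(15.7/1.4) = 91.5 − 21.00 = 70.50 dB.
forklift: 81.0 − 20·log₁₀(7.8/1.4) = 81.0 − 14.92 = 66.08 dB.
Σ 10^(L/10) = 2.220e+07 → L_total = 10·log₁₀(2.220e+07) = 73.46 dB.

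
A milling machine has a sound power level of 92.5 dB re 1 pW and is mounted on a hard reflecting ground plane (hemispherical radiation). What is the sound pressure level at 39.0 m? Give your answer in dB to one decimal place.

Free-field hemispherical radiation: L_p = L_w − 10·log₁₀(2π·r²), r = 39.0 m.
2π·r² = 9557 m², 10·log₁₀ of that is 39.803 dB.
L_p = 92.5 − 39.803 = 52.70 dB.

52.7 dB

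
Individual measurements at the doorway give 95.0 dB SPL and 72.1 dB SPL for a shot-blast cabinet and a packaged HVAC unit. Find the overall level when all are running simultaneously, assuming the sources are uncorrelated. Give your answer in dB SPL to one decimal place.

95.0 dB SPL

Incoherent sources combine by intensity addition: L_total = 10·log₁₀(Σ 10^(L_i/10)).
Σ 10^(L/10) = 10^(95.0/10) + 10^(72.1/10) = 3.178e+09.
L_total = 10·log₁₀(3.178e+09) = 95.02 dB SPL.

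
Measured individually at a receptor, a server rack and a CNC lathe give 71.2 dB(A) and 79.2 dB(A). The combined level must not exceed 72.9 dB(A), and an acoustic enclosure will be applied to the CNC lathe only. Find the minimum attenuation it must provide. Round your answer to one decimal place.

11.2 dB

Everything except the CNC lathe sums to 10^(71.2/10) = 1.318e+07 in linear terms, 71.20 dB(A).
To meet 72.9 dB(A) overall, the treated CNC lathe may contribute at most 10^(72.9/10) − 1.318e+07 = 6.316e+06, i.e. 68.00 dB(A).
So the CNC lathe must be reduced from 79.2 to 68.00 dB(A): IL = 11.20 dB.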